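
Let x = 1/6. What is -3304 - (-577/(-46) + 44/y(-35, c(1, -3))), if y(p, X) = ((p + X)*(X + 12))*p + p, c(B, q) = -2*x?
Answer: -19762007351/5958610 ≈ -3316.5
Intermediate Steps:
x = ⅙ ≈ 0.16667
c(B, q) = -⅓ (c(B, q) = -2*⅙ = -⅓)
y(p, X) = p + p*(12 + X)*(X + p) (y(p, X) = ((X + p)*(12 + X))*p + p = ((12 + X)*(X + p))*p + p = p*(12 + X)*(X + p) + p = p + p*(12 + X)*(X + p))
-3304 - (-577/(-46) + 44/y(-35, c(1, -3))) = -3304 - (-577/(-46) + 44/((-35*(1 + (-⅓)² + 12*(-⅓) + 12*(-35) - ⅓*(-35))))) = -3304 - (-577*(-1/46) + 44/((-35*(1 + ⅑ - 4 - 420 + 35/3)))) = -3304 - (577/46 + 44/((-35*(-3701/9)))) = -3304 - (577/46 + 44/(129535/9)) = -3304 - (577/46 + 44*(9/129535)) = -3304 - (577/46 + 396/129535) = -3304 - 1*74759911/5958610 = -3304 - 74759911/5958610 = -19762007351/5958610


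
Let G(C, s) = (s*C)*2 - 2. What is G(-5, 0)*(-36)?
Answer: 72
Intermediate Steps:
G(C, s) = -2 + 2*C*s (G(C, s) = (C*s)*2 - 2 = 2*C*s - 2 = -2 + 2*C*s)
G(-5, 0)*(-36) = (-2 + 2*(-5)*0)*(-36) = (-2 + 0)*(-36) = -2*(-36) = 72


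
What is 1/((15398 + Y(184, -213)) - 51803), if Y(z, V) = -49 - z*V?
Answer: 1/2738 ≈ 0.00036523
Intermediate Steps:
Y(z, V) = -49 - V*z
1/((15398 + Y(184, -213)) - 51803) = 1/((15398 + (-49 - 1*(-213)*184)) - 51803) = 1/((15398 + (-49 + 39192)) - 51803) = 1/((15398 + 39143) - 51803) = 1/(54541 - 51803) = 1/2738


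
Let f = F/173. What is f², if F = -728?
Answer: 529984/29929 ≈ 17.708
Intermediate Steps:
f = -728/173 ≈ -4.2081
f² = (-728/173)² = 529984/29929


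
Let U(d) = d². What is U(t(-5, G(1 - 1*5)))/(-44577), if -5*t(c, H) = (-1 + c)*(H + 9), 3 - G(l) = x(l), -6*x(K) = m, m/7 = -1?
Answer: -13/3429 ≈ -0.0037912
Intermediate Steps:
m = -7 (m = 7*(-1) = -7)
x(K) = 7/6 (x(K) = -⅙*(-7) = 7/6)
G(l) = 11/6 (G(l) = 3 - 1*7/6 = 3 - 7/6 = 11/6)
t(c, H) = -(-1 + c)*(9 + H)/5 (t(c, H) = -(-1 + c)*(H + 9)/5 = -(-1 + c)*(9 + H)/5)
U(t(-5, G(1 - 1*5)))/(-44577) = (9/5 - 9/5*(-5) + (⅕)*(11/6) - ⅕*11/6*(-5))²/(-44577) = (9/5 + 9 + 11/30 + 11/6)²*(-1/44577) = 13²*(-1/44577) = 169*(-1/44577) = -13/3429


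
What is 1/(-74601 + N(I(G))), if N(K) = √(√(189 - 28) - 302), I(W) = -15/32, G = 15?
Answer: -1/(74601 - I*√(302 - √161)) ≈ -1.3405e-5 - 3.0563e-9*I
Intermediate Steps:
I(W) = -15/32 (I(W) = -15*1/32 = -15/32)
N(K) = √(-302 + √161) (N(K) = √(√161 - 302) = √(-302 + √161))
1/(-74601 + N(I(G))) = 1/(-74601 + √(-302 + √161))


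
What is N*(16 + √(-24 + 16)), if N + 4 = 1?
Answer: -48 - 6*I*√2 ≈ -48.0 - 8.4853*I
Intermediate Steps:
N = -3 (N = -4 + 1 = -3)
N*(16 + √(-24 + 16)) = -3*(16 + √(-24 + 16)) = -3*(16 + √(-8)) = -3*(16 + 2*I*√2) = -48 - 6*I*√2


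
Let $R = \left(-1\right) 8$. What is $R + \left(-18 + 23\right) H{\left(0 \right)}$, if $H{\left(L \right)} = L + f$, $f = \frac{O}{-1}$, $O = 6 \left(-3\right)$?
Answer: $82$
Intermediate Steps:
$O = -18$
$f = 18$ ($f = - \frac{18}{-1} = \left(-18\right) \left(-1\right) = 18$)
$R = -8$
$H{\left(L \right)} = 18 + L$ ($H{\left(L \right)} = L + 18 = 18 + L$)
$R + \left(-18 + 23\right) H{\left(0 \right)} = -8 + \left(-18 + 23\right) \left(18 + 0\right) = -8 + 5 \cdot 18 = -8 + 90 = 82$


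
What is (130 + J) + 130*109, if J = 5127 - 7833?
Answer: 11594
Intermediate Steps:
J = -2706
(130 + J) + 130*109 = (130 - 2706) + 130*109 = -2576 + 14170 = 11594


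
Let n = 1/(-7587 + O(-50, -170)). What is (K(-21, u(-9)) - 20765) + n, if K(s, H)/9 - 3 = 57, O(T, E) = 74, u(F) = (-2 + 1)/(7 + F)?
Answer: -151950426/7513 ≈ -20225.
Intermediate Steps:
u(F) = -1/(7 + F)
K(s, H) = 540 (K(s, H) = 27 + 9*57 = 27 + 513 = 540)
n = -1/7513 (n = 1/(-7587 + 74) = 1/(-7513) = -1/7513 ≈ -0.00013310)
(K(-21, u(-9)) - 20765) + n = (540 - 20765) - 1/7513 = -20225 - 1/7513 = -151950426/7513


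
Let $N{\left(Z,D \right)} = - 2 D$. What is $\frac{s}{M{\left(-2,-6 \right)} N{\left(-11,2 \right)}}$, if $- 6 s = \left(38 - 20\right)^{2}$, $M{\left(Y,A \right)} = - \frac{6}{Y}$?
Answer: $\frac{9}{2} \approx 4.5$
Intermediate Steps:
$s = -54$ ($s = - \frac{\left(38 - 20\right)^{2}}{6} = - \frac{18^{2}}{6} = \left(- \frac{1}{6}\right) 324 = -54$)
$\frac{s}{M{\left(-2,-6 \right)} N{\left(-11,2 \right)}} = - \frac{54}{- \frac{6}{-2} \left(\left(-2\right) 2\right)} = - \frac{54}{\left(-6\right) \left(- \frac{1}{2}\right) \left(-4\right)} = - \frac{54}{3 \left(-4\right)} = - \frac{54}{-12} = \left(-54\right) \left(- \frac{1}{12}\right) = \frac{9}{2}$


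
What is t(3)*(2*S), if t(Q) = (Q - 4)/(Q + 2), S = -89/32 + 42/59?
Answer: 3907/4720 ≈ 0.82775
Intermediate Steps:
S = -3907/1888 (S = -89*1/32 + 42*(1/59) = -89/32 + 42/59 = -3907/1888 ≈ -2.0694)
t(Q) = (-4 + Q)/(2 + Q)
t(3)*(2*S) = ((-4 + 3)/(2 + 3))*(2*(-3907/1888)) = (-1/5)*(-3907/944) = ((⅕)*(-1))*(-3907/944) = -⅕*(-3907/944) = 3907/4720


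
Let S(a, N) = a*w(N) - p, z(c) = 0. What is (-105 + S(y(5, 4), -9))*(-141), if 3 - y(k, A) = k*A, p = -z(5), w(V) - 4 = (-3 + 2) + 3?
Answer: 29187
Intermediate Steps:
w(V) = 6 (w(V) = 4 + ((-3 + 2) + 3) = 4 + (-1 + 3) = 4 + 2 = 6)
p = 0 (p = -1*0 = 0)
y(k, A) = 3 - A*k (y(k, A) = 3 - k*A = 3 - A*k)
S(a, N) = 6*a (S(a, N) = a*6 - 1*0 = 6*a + 0 = 6*a)
(-105 + S(y(5, 4), -9))*(-141) = (-105 + 6*(3 - 1*4*5))*(-141) = (-105 + 6*(3 - 20))*(-141) = (-105 + 6*(-17))*(-141) = (-105 - 102)*(-141) = -207*(-141) = 29187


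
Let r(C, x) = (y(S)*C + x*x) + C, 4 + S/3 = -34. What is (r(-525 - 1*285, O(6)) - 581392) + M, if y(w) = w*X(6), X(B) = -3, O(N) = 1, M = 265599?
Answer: -593622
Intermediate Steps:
S = -114 (S = -12 + 3*(-34) = -12 - 102 = -114)
y(w) = -3*w (y(w) = w*(-3) = -3*w)
r(C, x) = x² + 343*C (r(C, x) = ((-3*(-114))*C + x*x) + C = (342*C + x²) + C = (x² + 342*C) + C = x² + 343*C)
(r(-525 - 1*285, O(6)) - 581392) + M = ((1² + 343*(-525 - 1*285)) - 581392) + 265599 = ((1 + 343*(-525 - 285)) - 581392) + 265599 = ((1 + 343*(-810)) - 581392) + 265599 = ((1 - 277830) - 581392) + 265599 = (-277829 - 581392) + 265599 = -859221 + 265599 = -593622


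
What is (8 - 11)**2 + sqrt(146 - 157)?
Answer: 9 + I*sqrt(11) ≈ 9.0 + 3.3166*I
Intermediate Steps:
(8 - 11)**2 + sqrt(146 - 157) = (-3)**2 + sqrt(-11) = 9 + I*sqrt(11)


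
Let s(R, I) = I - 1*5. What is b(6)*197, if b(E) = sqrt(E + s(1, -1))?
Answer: 0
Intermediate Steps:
s(R, I) = -5 + I (s(R, I) = I - 5 = -5 + I)
b(E) = sqrt(-6 + E) (b(E) = sqrt(E + (-5 - 1)) = sqrt(E - 6) = sqrt(-6 + E))
b(6)*197 = sqrt(-6 + 6)*197 = sqrt(0)*197 = 0*197 = 0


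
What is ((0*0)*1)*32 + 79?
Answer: 79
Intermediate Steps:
((0*0)*1)*32 + 79 = (0*1)*32 + 79 = 0*32 + 79 = 0 + 79 = 79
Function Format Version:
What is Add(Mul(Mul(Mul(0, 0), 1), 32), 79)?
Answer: 79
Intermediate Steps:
Add(Mul(Mul(Mul(0, 0), 1), 32), 79) = Add(Mul(Mul(0, 1), 32), 79) = Add(Mul(0, 32), 79) = Add(0, 79) = 79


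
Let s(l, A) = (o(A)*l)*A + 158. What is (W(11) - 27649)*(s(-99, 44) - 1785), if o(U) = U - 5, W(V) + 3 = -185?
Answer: 4774351707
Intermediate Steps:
W(V) = -188 (W(V) = -3 - 185 = -188)
o(U) = -5 + U
s(l, A) = 158 + A*l*(-5 + A) (s(l, A) = ((-5 + A)*l)*A + 158 = (l*(-5 + A))*A + 158 = A*l*(-5 + A) + 158 = 158 + A*l*(-5 + A))
(W(11) - 27649)*(s(-99, 44) - 1785) = (-188 - 27649)*((158 + 44*(-99)*(-5 + 44)) - 1785) = -27837*((158 + 44*(-99)*39) - 1785) = -27837*((158 - 169884) - 1785) = -27837*(-169726 - 1785) = -27837*(-171511) = 4774351707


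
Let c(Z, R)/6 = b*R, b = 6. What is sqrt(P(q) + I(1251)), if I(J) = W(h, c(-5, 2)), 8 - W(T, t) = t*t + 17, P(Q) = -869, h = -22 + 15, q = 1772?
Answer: I*sqrt(6062) ≈ 77.859*I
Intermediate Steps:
h = -7
c(Z, R) = 36*R (c(Z, R) = 6*(6*R) = 36*R)
W(T, t) = -9 - t**2 (W(T, t) = 8 - (t*t + 17) = 8 - (t**2 + 17) = 8 - (17 + t**2) = 8 + (-17 - t**2) = -9 - t**2)
I(J) = -5193 (I(J) = -9 - (36*2)**2 = -9 - 1*72**2 = -9 - 1*5184 = -9 - 5184 = -5193)
sqrt(P(q) + I(1251)) = sqrt(-869 - 5193) = sqrt(-6062) = I*sqrt(6062)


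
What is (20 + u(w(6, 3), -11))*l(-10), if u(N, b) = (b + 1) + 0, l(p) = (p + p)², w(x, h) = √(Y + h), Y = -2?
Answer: 4000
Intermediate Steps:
w(x, h) = √(-2 + h)
l(p) = 4*p² (l(p) = (2*p)² = 4*p²)
u(N, b) = 1 + b (u(N, b) = (1 + b) + 0 = 1 + b)
(20 + u(w(6, 3), -11))*l(-10) = (20 + (1 - 11))*(4*(-10)²) = (20 - 10)*(4*100) = 10*400 = 4000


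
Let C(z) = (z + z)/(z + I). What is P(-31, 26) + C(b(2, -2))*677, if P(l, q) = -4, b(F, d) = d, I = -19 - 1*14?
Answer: 2568/35 ≈ 73.371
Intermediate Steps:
I = -33 (I = -19 - 14 = -33)
C(z) = 2*z/(-33 + z) (C(z) = (z + z)/(z - 33) = (2*z)/(-33 + z) = 2*z/(-33 + z))
P(-31, 26) + C(b(2, -2))*677 = -4 + (2*(-2)/(-33 - 2))*677 = -4 + (2*(-2)/(-35))*677 = -4 + (2*(-2)*(-1/35))*677 = -4 + (4/35)*677 = -4 + 2708/35 = 2568/35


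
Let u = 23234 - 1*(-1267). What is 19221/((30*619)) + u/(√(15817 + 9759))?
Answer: 6407/6190 + 24501*√6394/12788 ≈ 154.24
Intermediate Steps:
u = 24501 (u = 23234 + 1267 = 24501)
19221/((30*619)) + u/(√(15817 + 9759)) = 19221/((30*619)) + 24501/(√(15817 + 9759)) = 19221/18570 + 24501/(√25576) = 19221*(1/18570) + 24501/((2*√6394)) = 6407/6190 + 24501*(√6394/12788) = 6407/6190 + 24501*√6394/12788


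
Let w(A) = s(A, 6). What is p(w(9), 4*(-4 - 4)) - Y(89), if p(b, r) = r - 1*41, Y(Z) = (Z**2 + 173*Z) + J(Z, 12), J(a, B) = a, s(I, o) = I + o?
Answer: -23480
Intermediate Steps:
w(A) = 6 + A (w(A) = A + 6 = 6 + A)
Y(Z) = Z**2 + 174*Z (Y(Z) = (Z**2 + 173*Z) + Z = Z**2 + 174*Z)
p(b, r) = -41 + r (p(b, r) = r - 41 = -41 + r)
p(w(9), 4*(-4 - 4)) - Y(89) = (-41 + 4*(-4 - 4)) - 89*(174 + 89) = (-41 + 4*(-8)) - 89*263 = (-41 - 32) - 1*23407 = -73 - 23407 = -23480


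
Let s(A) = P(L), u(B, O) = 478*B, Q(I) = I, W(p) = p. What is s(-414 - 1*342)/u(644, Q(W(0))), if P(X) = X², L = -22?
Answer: 121/76958 ≈ 0.0015723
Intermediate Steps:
s(A) = 484 (s(A) = (-22)² = 484)
s(-414 - 1*342)/u(644, Q(W(0))) = 484/((478*644)) = 484/307832 = 484*(1/307832) = 121/76958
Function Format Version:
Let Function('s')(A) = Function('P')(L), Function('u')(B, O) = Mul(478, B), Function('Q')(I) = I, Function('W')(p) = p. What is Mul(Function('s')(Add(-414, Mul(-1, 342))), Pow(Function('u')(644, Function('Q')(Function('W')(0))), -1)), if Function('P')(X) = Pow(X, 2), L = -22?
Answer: Rational(121, 76958) ≈ 0.0015723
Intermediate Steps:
Function('s')(A) = 484 (Function('s')(A) = Pow(-22, 2) = 484)
Mul(Function('s')(Add(-414, Mul(-1, 342))), Pow(Function('u')(644, Function('Q')(Function('W')(0))), -1)) = Mul(484, Pow(Mul(478, 644), -1)) = Mul(484, Pow(307832, -1)) = Mul(484, Rational(1, 307832)) = Rational(121, 76958)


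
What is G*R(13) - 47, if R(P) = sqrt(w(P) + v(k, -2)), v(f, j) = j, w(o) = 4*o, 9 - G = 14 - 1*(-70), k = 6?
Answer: -47 - 375*sqrt(2) ≈ -577.33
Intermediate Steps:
G = -75 (G = 9 - (14 - 1*(-70)) = 9 - (14 + 70) = 9 - 1*84 = 9 - 84 = -75)
R(P) = sqrt(-2 + 4*P) (R(P) = sqrt(4*P - 2) = sqrt(-2 + 4*P))
G*R(13) - 47 = -75*sqrt(-2 + 4*13) - 47 = -75*sqrt(-2 + 52) - 47 = -375*sqrt(2) - 47 = -47 - 375*sqrt(2)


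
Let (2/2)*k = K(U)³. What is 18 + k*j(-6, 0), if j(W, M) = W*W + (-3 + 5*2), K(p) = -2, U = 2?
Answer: -326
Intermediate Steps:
k = -8 (k = (-2)³ = -8)
j(W, M) = 7 + W² (j(W, M) = W² + (-3 + 10) = W² + 7 = 7 + W²)
18 + k*j(-6, 0) = 18 - 8*(7 + (-6)²) = 18 - 8*(7 + 36) = 18 - 8*43 = 18 - 344 = -326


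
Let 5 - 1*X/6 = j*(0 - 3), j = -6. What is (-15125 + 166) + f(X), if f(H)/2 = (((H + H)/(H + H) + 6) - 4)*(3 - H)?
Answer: -14473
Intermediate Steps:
X = -78 (X = 30 - (-36)*(0 - 3) = 30 - (-36)*(-3) = 30 - 6*18 = 30 - 108 = -78)
f(H) = 18 - 6*H (f(H) = 2*((((H + H)/(H + H) + 6) - 4)*(3 - H)) = 2*((((2*H)/((2*H)) + 6) - 4)*(3 - H)) = 2*((((2*H)*(1/(2*H)) + 6) - 4)*(3 - H)) = 2*(((1 + 6) - 4)*(3 - H)) = 2*((7 - 4)*(3 - H)) = 2*(3*(3 - H)) = 2*(9 - 3*H) = 18 - 6*H)
(-15125 + 166) + f(X) = (-15125 + 166) + (18 - 6*(-78)) = -14959 + (18 + 468) = -14959 + 486 = -14473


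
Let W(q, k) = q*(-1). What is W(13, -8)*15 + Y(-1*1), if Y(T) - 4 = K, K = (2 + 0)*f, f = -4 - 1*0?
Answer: -199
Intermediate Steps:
f = -4 (f = -4 + 0 = -4)
K = -8 (K = (2 + 0)*(-4) = 2*(-4) = -8)
Y(T) = -4 (Y(T) = 4 - 8 = -4)
W(q, k) = -q
W(13, -8)*15 + Y(-1*1) = -1*13*15 - 4 = -13*15 - 4 = -195 - 4 = -199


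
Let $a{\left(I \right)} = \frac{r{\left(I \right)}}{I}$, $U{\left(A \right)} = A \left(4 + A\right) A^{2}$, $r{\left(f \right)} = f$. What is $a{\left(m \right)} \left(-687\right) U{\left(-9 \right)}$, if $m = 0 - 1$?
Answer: $-2504115$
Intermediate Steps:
$m = -1$ ($m = 0 - 1 = -1$)
$U{\left(A \right)} = A^{3} \left(4 + A\right)$
$a{\left(I \right)} = 1$ ($a{\left(I \right)} = \frac{I}{I} = 1$)
$a{\left(m \right)} \left(-687\right) U{\left(-9 \right)} = 1 \left(-687\right) \left(-9\right)^{3} \left(4 - 9\right) = - 687 \left(\left(-729\right) \left(-5\right)\right) = \left(-687\right) 3645 = -2504115$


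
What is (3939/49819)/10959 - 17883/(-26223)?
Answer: 83449750420/122366473999 ≈ 0.68197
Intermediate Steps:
(3939/49819)/10959 - 17883/(-26223) = (3939*(1/49819))*(1/10959) - 17883*(-1/26223) = (3939/49819)*(1/10959) + 5961/8741 = 101/13999139 + 5961/8741 = 83449750420/122366473999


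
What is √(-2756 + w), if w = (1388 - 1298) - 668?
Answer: I*√3334 ≈ 57.741*I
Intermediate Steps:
w = -578 (w = 90 - 668 = -578)
√(-2756 + w) = √(-2756 - 578) = √(-3334) = I*√3334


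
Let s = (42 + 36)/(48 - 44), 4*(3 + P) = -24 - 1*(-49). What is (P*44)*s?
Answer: 5577/2 ≈ 2788.5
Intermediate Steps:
P = 13/4 (P = -3 + (-24 - 1*(-49))/4 = -3 + (-24 + 49)/4 = -3 + (¼)*25 = -3 + 25/4 = 13/4 ≈ 3.2500)
s = 39/2 (s = 78/4 = 78*(¼) = 39/2 ≈ 19.500)
(P*44)*s = ((13/4)*44)*(39/2) = 143*(39/2) = 5577/2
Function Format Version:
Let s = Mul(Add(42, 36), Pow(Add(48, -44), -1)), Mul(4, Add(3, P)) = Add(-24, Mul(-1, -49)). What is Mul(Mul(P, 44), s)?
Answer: Rational(5577, 2) ≈ 2788.5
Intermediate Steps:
P = Rational(13, 4) (P = Add(-3, Mul(Rational(1, 4), Add(-24, Mul(-1, -49)))) = Add(-3, Mul(Rational(1, 4), Add(-24, 49))) = Add(-3, Mul(Rational(1, 4), 25)) = Add(-3, Rational(25, 4)) = Rational(13, 4) ≈ 3.2500)
s = Rational(39, 2) (s = Mul(78, Pow(4, -1)) = Mul(78, Rational(1, 4)) = Rational(39, 2) ≈ 19.500)
Mul(Mul(P, 44), s) = Mul(Mul(Rational(13, 4), 44), Rational(39, 2)) = Mul(143, Rational(39, 2)) = Rational(5577, 2)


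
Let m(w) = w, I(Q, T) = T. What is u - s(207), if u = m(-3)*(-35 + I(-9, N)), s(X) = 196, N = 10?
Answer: -121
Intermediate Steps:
u = 75 (u = -3*(-35 + 10) = -3*(-25) = 75)
u - s(207) = 75 - 1*196 = 75 - 196 = -121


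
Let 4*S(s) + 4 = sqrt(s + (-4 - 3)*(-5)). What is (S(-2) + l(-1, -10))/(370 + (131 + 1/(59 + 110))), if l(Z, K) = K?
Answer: -1859/84670 + 169*sqrt(33)/338680 ≈ -0.019089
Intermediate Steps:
S(s) = -1 + sqrt(35 + s)/4 (S(s) = -1 + sqrt(s + (-4 - 3)*(-5))/4 = -1 + sqrt(s - 7*(-5))/4 = -1 + sqrt(s + 35)/4 = -1 + sqrt(35 + s)/4)
(S(-2) + l(-1, -10))/(370 + (131 + 1/(59 + 110))) = ((-1 + sqrt(35 - 2)/4) - 10)/(370 + (131 + 1/(59 + 110))) = ((-1 + sqrt(33)/4) - 10)/(370 + (131 + 1/169)) = (-11 + sqrt(33)/4)/(370 + (131 + 1/169)) = (-11 + sqrt(33)/4)/(370 + 22140/169) = (-11 + sqrt(33)/4)/(84670/169) = (-11 + sqrt(33)/4)*(169/84670) = -1859/84670 + 169*sqrt(33)/338680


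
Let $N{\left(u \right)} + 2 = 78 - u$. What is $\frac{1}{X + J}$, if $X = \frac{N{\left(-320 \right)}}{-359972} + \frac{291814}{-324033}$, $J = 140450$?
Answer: $\frac{29160701769}{4095594270159481} \approx 7.12 \cdot 10^{-6}$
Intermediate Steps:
$N{\left(u \right)} = 76 - u$ ($N{\left(u \right)} = -2 - \left(-78 + u\right) = 76 - u$)
$X = - \frac{26293296569}{29160701769}$ ($X = \frac{76 - -320}{-359972} + \frac{291814}{-324033} = \left(76 + 320\right) \left(- \frac{1}{359972}\right) + 291814 \left(- \frac{1}{324033}\right) = 396 \left(- \frac{1}{359972}\right) - \frac{291814}{324033} = - \frac{99}{89993} - \frac{291814}{324033} = - \frac{26293296569}{29160701769} \approx -0.90167$)
$\frac{1}{X + J} = \frac{1}{- \frac{26293296569}{29160701769} + 140450} = \frac{1}{\frac{4095594270159481}{29160701769}} = \frac{29160701769}{4095594270159481}$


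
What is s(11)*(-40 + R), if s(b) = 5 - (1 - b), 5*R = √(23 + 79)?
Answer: -600 + 3*√102 ≈ -569.70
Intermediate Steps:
R = √102/5 (R = √(23 + 79)/5 = √102/5 ≈ 2.0199)
s(b) = 4 + b (s(b) = 5 + (-1 + b) = 4 + b)
s(11)*(-40 + R) = (4 + 11)*(-40 + √102/5) = 15*(-40 + √102/5) = -600 + 3*√102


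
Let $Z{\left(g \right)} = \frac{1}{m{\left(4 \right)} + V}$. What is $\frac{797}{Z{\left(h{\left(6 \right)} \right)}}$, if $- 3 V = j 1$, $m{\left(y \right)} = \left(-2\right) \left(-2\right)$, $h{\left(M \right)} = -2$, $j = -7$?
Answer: $\frac{15143}{3} \approx 5047.7$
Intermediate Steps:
$m{\left(y \right)} = 4$
$V = \frac{7}{3}$ ($V = - \frac{\left(-7\right) 1}{3} = \left(- \frac{1}{3}\right) \left(-7\right) = \frac{7}{3} \approx 2.3333$)
$Z{\left(g \right)} = \frac{3}{19}$ ($Z{\left(g \right)} = \frac{1}{4 + \frac{7}{3}} = \frac{1}{\frac{19}{3}} = \frac{3}{19}$)
$\frac{797}{Z{\left(h{\left(6 \right)} \right)}} = \frac{797}{\frac{3}{19}} = 797 \cdot \frac{19}{3} = \frac{15143}{3}$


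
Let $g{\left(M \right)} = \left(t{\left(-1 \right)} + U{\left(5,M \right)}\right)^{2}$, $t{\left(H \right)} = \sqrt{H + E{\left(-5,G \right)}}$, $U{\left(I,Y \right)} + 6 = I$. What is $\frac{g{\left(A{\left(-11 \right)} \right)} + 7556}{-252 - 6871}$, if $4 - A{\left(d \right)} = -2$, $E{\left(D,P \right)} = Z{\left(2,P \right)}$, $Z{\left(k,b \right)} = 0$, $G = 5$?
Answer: $- \frac{7556}{7123} + \frac{2 i}{7123} \approx -1.0608 + 0.00028078 i$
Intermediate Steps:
$E{\left(D,P \right)} = 0$
$A{\left(d \right)} = 6$ ($A{\left(d \right)} = 4 - -2 = 4 + 2 = 6$)
$U{\left(I,Y \right)} = -6 + I$
$t{\left(H \right)} = \sqrt{H}$ ($t{\left(H \right)} = \sqrt{H + 0} = \sqrt{H}$)
$g{\left(M \right)} = \left(-1 + i\right)^{2}$ ($g{\left(M \right)} = \left(\sqrt{-1} + \left(-6 + 5\right)\right)^{2} = \left(i - 1\right)^{2} = \left(-1 + i\right)^{2}$)
$\frac{g{\left(A{\left(-11 \right)} \right)} + 7556}{-252 - 6871} = \frac{\left(-1 + i\right)^{2} + 7556}{-252 - 6871} = \frac{7556 + \left(-1 + i\right)^{2}}{-7123} = \left(7556 + \left(-1 + i\right)^{2}\right) \left(- \frac{1}{7123}\right) = - \frac{7556}{7123} - \frac{\left(-1 + i\right)^{2}}{7123}$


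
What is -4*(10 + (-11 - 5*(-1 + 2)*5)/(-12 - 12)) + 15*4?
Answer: 14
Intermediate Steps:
-4*(10 + (-11 - 5*(-1 + 2)*5)/(-12 - 12)) + 15*4 = -4*(10 + (-11 - 5*5)/(-24)) + 60 = -4*(10 + (-11 - 5*5)*(-1/24)) + 60 = -4*(10 + (-11 - 25)*(-1/24)) + 60 = -4*(10 - 36*(-1/24)) + 60 = -4*(10 + 3/2) + 60 = -4*23/2 + 60 = -46 + 60 = 14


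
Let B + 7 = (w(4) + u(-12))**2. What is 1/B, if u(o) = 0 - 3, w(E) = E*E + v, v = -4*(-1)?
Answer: 1/282 ≈ 0.0035461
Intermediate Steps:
v = 4
w(E) = 4 + E**2 (w(E) = E*E + 4 = E**2 + 4 = 4 + E**2)
u(o) = -3
B = 282 (B = -7 + ((4 + 4**2) - 3)**2 = -7 + ((4 + 16) - 3)**2 = -7 + (20 - 3)**2 = -7 + 17**2 = -7 + 289 = 282)
1/B = 1/282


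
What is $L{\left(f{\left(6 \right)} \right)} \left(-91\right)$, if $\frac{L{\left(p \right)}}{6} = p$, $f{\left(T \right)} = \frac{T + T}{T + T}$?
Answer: $-546$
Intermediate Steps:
$f{\left(T \right)} = 1$ ($f{\left(T \right)} = \frac{2 T}{2 T} = 2 T \frac{1}{2 T} = 1$)
$L{\left(p \right)} = 6 p$
$L{\left(f{\left(6 \right)} \right)} \left(-91\right) = 6 \cdot 1 \left(-91\right) = 6 \left(-91\right) = -546$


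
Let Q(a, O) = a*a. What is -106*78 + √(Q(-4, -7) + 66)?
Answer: -8268 + √82 ≈ -8258.9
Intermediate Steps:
Q(a, O) = a²
-106*78 + √(Q(-4, -7) + 66) = -106*78 + √((-4)² + 66) = -8268 + √(16 + 66) = -8268 + √82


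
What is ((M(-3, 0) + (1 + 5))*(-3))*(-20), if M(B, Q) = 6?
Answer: 720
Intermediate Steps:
((M(-3, 0) + (1 + 5))*(-3))*(-20) = ((6 + (1 + 5))*(-3))*(-20) = ((6 + 6)*(-3))*(-20) = (12*(-3))*(-20) = -36*(-20) = 720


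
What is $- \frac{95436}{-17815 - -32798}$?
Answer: $- \frac{95436}{14983} \approx -6.3696$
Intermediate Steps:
$- \frac{95436}{-17815 - -32798} = - \frac{95436}{-17815 + 32798} = - \frac{95436}{14983}$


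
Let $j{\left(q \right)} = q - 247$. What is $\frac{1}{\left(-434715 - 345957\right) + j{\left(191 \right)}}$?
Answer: $- \frac{1}{780728} \approx -1.2809 \cdot 10^{-6}$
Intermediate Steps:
$j{\left(q \right)} = -247 + q$
$\frac{1}{\left(-434715 - 345957\right) + j{\left(191 \right)}} = \frac{1}{\left(-434715 - 345957\right) + \left(-247 + 191\right)} = \frac{1}{\left(-434715 - 345957\right) - 56} = \frac{1}{-780672 - 56} = \frac{1}{-780728} = - \frac{1}{780728}$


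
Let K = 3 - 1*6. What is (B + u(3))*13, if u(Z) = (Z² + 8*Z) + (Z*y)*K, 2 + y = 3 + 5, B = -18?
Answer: -507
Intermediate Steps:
y = 6 (y = -2 + (3 + 5) = -2 + 8 = 6)
K = -3 (K = 3 - 6 = -3)
u(Z) = Z² - 10*Z (u(Z) = (Z² + 8*Z) + (Z*6)*(-3) = (Z² + 8*Z) + (6*Z)*(-3) = (Z² + 8*Z) - 18*Z = Z² - 10*Z)
(B + u(3))*13 = (-18 + 3*(-10 + 3))*13 = (-18 + 3*(-7))*13 = (-18 - 21)*13 = -39*13 = -507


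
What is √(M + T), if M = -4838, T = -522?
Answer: 4*I*√335 ≈ 73.212*I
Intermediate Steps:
√(M + T) = √(-4838 - 522) = √(-5360) = 4*I*√335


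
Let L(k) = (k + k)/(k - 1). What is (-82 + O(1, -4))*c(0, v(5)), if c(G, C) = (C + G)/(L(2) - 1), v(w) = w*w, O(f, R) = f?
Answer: -675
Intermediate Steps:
L(k) = 2*k/(-1 + k) (L(k) = (2*k)/(-1 + k) = 2*k/(-1 + k))
v(w) = w²
c(G, C) = C/3 + G/3 (c(G, C) = (C + G)/(2*2/(-1 + 2) - 1) = (C + G)/(2*2/1 - 1) = (C + G)/(2*2*1 - 1) = (C + G)/(4 - 1) = (C + G)/3 = (C + G)*(⅓) = C/3 + G/3)
(-82 + O(1, -4))*c(0, v(5)) = (-82 + 1)*((⅓)*5² + (⅓)*0) = -81*((⅓)*25 + 0) = -81*(25/3 + 0) = -81*25/3 = -675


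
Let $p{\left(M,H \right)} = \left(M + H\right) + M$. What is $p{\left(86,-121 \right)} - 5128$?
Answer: $-5077$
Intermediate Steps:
$p{\left(M,H \right)} = H + 2 M$ ($p{\left(M,H \right)} = \left(H + M\right) + M = H + 2 M$)
$p{\left(86,-121 \right)} - 5128 = \left(-121 + 2 \cdot 86\right) - 5128 = \left(-121 + 172\right) - 5128 = 51 - 5128 = -5077$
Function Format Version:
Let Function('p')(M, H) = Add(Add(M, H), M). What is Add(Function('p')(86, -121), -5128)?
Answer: -5077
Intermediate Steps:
Function('p')(M, H) = Add(H, Mul(2, M)) (Function('p')(M, H) = Add(Add(H, M), M) = Add(H, Mul(2, M)))
Add(Function('p')(86, -121), -5128) = Add(Add(-121, Mul(2, 86)), -5128) = Add(Add(-121, 172), -5128) = Add(51, -5128) = -5077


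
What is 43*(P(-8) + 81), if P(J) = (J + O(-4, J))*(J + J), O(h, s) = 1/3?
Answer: 26273/3 ≈ 8757.7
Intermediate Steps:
O(h, s) = 1/3
P(J) = 2*J*(1/3 + J) (P(J) = (J + 1/3)*(J + J) = (1/3 + J)*(2*J) = 2*J*(1/3 + J))
43*(P(-8) + 81) = 43*((2/3)*(-8)*(1 + 3*(-8)) + 81) = 43*((2/3)*(-8)*(1 - 24) + 81) = 43*((2/3)*(-8)*(-23) + 81) = 43*(368/3 + 81) = 43*(611/3) = 26273/3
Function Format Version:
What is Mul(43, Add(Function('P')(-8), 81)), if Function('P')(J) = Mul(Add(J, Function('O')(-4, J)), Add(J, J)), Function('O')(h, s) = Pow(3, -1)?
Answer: Rational(26273, 3) ≈ 8757.7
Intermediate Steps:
Function('O')(h, s) = Rational(1, 3)
Function('P')(J) = Mul(2, J, Add(Rational(1, 3), J)) (Function('P')(J) = Mul(Add(J, Rational(1, 3)), Add(J, J)) = Mul(Add(Rational(1, 3), J), Mul(2, J)) = Mul(2, J, Add(Rational(1, 3), J)))
Mul(43, Add(Function('P')(-8), 81)) = Mul(43, Add(Mul(Rational(2, 3), -8, Add(1, Mul(3, -8))), 81)) = Mul(43, Add(Mul(Rational(2, 3), -8, Add(1, -24)), 81)) = Mul(43, Add(Mul(Rational(2, 3), -8, -23), 81)) = Mul(43, Add(Rational(368, 3), 81)) = Mul(43, Rational(611, 3)) = Rational(26273, 3)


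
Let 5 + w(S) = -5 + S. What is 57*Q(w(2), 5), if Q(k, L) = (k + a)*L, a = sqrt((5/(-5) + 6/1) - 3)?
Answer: -2280 + 285*sqrt(2) ≈ -1876.9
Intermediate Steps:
a = sqrt(2) (a = sqrt((5*(-1/5) + 6*1) - 3) = sqrt((-1 + 6) - 3) = sqrt(5 - 3) = sqrt(2) ≈ 1.4142)
w(S) = -10 + S (w(S) = -5 + (-5 + S) = -10 + S)
Q(k, L) = L*(k + sqrt(2)) (Q(k, L) = (k + sqrt(2))*L = L*(k + sqrt(2)))
57*Q(w(2), 5) = 57*(5*((-10 + 2) + sqrt(2))) = 57*(5*(-8 + sqrt(2))) = 57*(-40 + 5*sqrt(2)) = -2280 + 285*sqrt(2)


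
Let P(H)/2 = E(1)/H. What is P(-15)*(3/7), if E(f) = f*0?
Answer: 0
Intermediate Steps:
E(f) = 0
P(H) = 0 (P(H) = 2*(0/H) = 2*0 = 0)
P(-15)*(3/7) = 0*(3/7) = 0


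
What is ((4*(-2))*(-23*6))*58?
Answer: 64032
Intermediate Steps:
((4*(-2))*(-23*6))*58 = -8*(-138)*58 = 1104*58 = 64032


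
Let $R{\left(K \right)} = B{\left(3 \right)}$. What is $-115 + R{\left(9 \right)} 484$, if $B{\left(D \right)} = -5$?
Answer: $-2535$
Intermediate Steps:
$R{\left(K \right)} = -5$
$-115 + R{\left(9 \right)} 484 = -115 - 2420 = -2535$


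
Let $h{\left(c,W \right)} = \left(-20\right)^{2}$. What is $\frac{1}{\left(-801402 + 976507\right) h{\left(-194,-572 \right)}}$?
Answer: $\frac{1}{70042000} \approx 1.4277 \cdot 10^{-8}$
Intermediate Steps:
$h{\left(c,W \right)} = 400$
$\frac{1}{\left(-801402 + 976507\right) h{\left(-194,-572 \right)}} = \frac{1}{\left(-801402 + 976507\right) 400} = \frac{1}{175105} \cdot \frac{1}{400} = \frac{1}{70042000}$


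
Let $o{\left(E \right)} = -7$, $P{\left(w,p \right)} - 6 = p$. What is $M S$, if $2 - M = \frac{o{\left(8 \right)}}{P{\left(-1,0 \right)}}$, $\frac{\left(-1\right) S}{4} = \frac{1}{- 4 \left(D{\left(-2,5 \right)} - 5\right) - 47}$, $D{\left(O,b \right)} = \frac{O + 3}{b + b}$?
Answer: $\frac{190}{411} \approx 0.46229$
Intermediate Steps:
$D{\left(O,b \right)} = \frac{3 + O}{2 b}$
$P{\left(w,p \right)} = 6 + p$
$S = \frac{20}{137}$ ($S = - \frac{4}{- 4 \left(\frac{3 - 2}{2 \cdot 5} - 5\right) - 47} = - \frac{4}{- 4 \left(\frac{1}{2} \cdot \frac{1}{5} \cdot 1 - 5\right) - 47} = - \frac{4}{- 4 \left(\frac{1}{10} - 5\right) - 47} = - \frac{4}{\left(-4\right) \left(- \frac{49}{10}\right) - 47} = - \frac{4}{\frac{98}{5} - 47} = - \frac{4}{- \frac{137}{5}} = \left(-4\right) \left(- \frac{5}{137}\right) = \frac{20}{137} \approx 0.14599$)
$M = \frac{19}{6}$ ($M = 2 - - \frac{7}{6 + 0} = 2 - - \frac{7}{6} = 2 + \frac{7}{6} = \frac{19}{6} \approx 3.1667$)
$M S = \frac{19}{6} \cdot \frac{20}{137} = \frac{190}{411}$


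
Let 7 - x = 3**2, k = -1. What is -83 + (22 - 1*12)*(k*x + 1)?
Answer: -53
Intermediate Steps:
x = -2 (x = 7 - 1*3**2 = 7 - 1*9 = 7 - 9 = -2)
-83 + (22 - 1*12)*(k*x + 1) = -83 + (22 - 1*12)*(-1*(-2) + 1) = -83 + (22 - 12)*(2 + 1) = -83 + 10*3 = -83 + 30 = -53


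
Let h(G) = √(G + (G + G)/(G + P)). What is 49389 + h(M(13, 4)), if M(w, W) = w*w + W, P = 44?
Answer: 49389 + √8221479/217 ≈ 49402.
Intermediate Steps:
M(w, W) = W + w² (M(w, W) = w² + W = W + w²)
h(G) = √(G + 2*G/(44 + G)) (h(G) = √(G + (G + G)/(G + 44)) = √(G + (2*G)/(44 + G)) = √(G + 2*G/(44 + G)))
49389 + h(M(13, 4)) = 49389 + √((4 + 13²)*(46 + (4 + 13²))/(44 + (4 + 13²))) = 49389 + √((4 + 169)*(46 + (4 + 169))/(44 + (4 + 169))) = 49389 + √(173*(46 + 173)/(44 + 173)) = 49389 + √(173*219/217) = 49389 + √(173*(1/217)*219) = 49389 + √(37887/217) = 49389 + √8221479/217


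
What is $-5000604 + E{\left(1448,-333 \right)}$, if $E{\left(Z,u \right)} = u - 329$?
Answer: $-5001266$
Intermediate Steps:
$E{\left(Z,u \right)} = -329 + u$
$-5000604 + E{\left(1448,-333 \right)} = -5000604 - 662 = -5001266$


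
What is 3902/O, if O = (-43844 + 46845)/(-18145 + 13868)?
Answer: -16688854/3001 ≈ -5561.1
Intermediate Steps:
O = -3001/4277 (O = 3001/(-4277) = 3001*(-1/4277) = -3001/4277 ≈ -0.70166)
3902/O = 3902/(-3001/4277) = 3902*(-4277/3001) = -16688854/3001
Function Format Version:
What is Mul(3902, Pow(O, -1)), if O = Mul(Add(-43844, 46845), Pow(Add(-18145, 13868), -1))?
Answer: Rational(-16688854, 3001) ≈ -5561.1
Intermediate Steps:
O = Rational(-3001, 4277) (O = Mul(3001, Pow(-4277, -1)) = Mul(3001, Rational(-1, 4277)) = Rational(-3001, 4277) ≈ -0.70166)
Mul(3902, Pow(O, -1)) = Mul(3902, Pow(Rational(-3001, 4277), -1)) = Mul(3902, Rational(-4277, 3001)) = Rational(-16688854, 3001)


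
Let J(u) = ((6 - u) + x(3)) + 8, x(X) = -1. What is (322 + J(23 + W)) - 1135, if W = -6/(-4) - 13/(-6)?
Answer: -2480/3 ≈ -826.67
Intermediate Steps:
W = 11/3 (W = -6*(-¼) - 13*(-⅙) = 3/2 + 13/6 = 11/3 ≈ 3.6667)
J(u) = 13 - u (J(u) = ((6 - u) - 1) + 8 = (5 - u) + 8 = 13 - u)
(322 + J(23 + W)) - 1135 = (322 + (13 - (23 + 11/3))) - 1135 = (322 + (13 - 1*80/3)) - 1135 = (322 + (13 - 80/3)) - 1135 = (322 - 41/3) - 1135 = 925/3 - 1135 = -2480/3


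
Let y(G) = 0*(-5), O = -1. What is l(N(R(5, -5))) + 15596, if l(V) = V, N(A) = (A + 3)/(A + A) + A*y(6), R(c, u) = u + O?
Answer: 62385/4 ≈ 15596.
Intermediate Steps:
R(c, u) = -1 + u (R(c, u) = u - 1 = -1 + u)
y(G) = 0
N(A) = (3 + A)/(2*A) (N(A) = (A + 3)/(A + A) + A*0 = (3 + A)/((2*A)) + 0 = (3 + A)*(1/(2*A)) + 0 = (3 + A)/(2*A) + 0 = (3 + A)/(2*A))
l(N(R(5, -5))) + 15596 = (3 + (-1 - 5))/(2*(-1 - 5)) + 15596 = (1/2)*(3 - 6)/(-6) + 15596 = (1/2)*(-1/6)*(-3) + 15596 = 1/4 + 15596 = 62385/4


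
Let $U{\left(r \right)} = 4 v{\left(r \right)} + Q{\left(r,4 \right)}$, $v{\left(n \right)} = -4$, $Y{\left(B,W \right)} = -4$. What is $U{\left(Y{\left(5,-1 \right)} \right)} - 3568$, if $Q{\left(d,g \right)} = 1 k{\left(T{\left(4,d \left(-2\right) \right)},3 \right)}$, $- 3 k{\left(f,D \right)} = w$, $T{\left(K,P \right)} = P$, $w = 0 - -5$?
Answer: $- \frac{10757}{3} \approx -3585.7$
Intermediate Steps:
$w = 5$ ($w = 0 + 5 = 5$)
$k{\left(f,D \right)} = - \frac{5}{3}$ ($k{\left(f,D \right)} = \left(- \frac{1}{3}\right) 5 = - \frac{5}{3}$)
$Q{\left(d,g \right)} = - \frac{5}{3}$ ($Q{\left(d,g \right)} = 1 \left(- \frac{5}{3}\right) = - \frac{5}{3}$)
$U{\left(r \right)} = - \frac{53}{3}$ ($U{\left(r \right)} = 4 \left(-4\right) - \frac{5}{3} = -16 - \frac{5}{3} = - \frac{53}{3}$)
$U{\left(Y{\left(5,-1 \right)} \right)} - 3568 = - \frac{53}{3} - 3568 = - \frac{10757}{3}$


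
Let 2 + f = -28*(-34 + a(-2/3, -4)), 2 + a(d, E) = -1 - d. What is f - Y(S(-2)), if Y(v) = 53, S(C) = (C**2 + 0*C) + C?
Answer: 2887/3 ≈ 962.33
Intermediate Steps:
a(d, E) = -3 - d (a(d, E) = -2 + (-1 - d) = -3 - d)
S(C) = C + C**2 (S(C) = (C**2 + 0) + C = C**2 + C = C + C**2)
f = 3046/3 (f = -2 - 28*(-34 + (-3 - (-2)/3)) = -2 - 28*(-34 + (-3 - 1*(-2/3))) = -2 - 28*(-34 + (-3 + 2/3)) = -2 - 28*(-34 - 7/3) = -2 - 28*(-109/3) = -2 + 3052/3 = 3046/3 ≈ 1015.3)
f - Y(S(-2)) = 3046/3 - 1*53 = 3046/3 - 53 = 2887/3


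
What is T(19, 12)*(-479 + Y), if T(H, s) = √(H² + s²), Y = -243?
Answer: -722*√505 ≈ -16225.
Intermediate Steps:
T(19, 12)*(-479 + Y) = √(19² + 12²)*(-479 - 243) = √(361 + 144)*(-722) = √505*(-722) = -722*√505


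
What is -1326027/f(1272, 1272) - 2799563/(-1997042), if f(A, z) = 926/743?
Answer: -491889798855056/462315223 ≈ -1.0640e+6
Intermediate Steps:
f(A, z) = 926/743 (f(A, z) = 926*(1/743) = 926/743)
-1326027/f(1272, 1272) - 2799563/(-1997042) = -1326027/926/743 - 2799563/(-1997042) = -1326027*743/926 - 2799563*(-1/1997042) = -985238061/926 + 2799563/1997042 = -491889798855056/462315223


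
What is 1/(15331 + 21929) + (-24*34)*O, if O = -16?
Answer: 486466561/37260 ≈ 13056.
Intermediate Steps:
1/(15331 + 21929) + (-24*34)*O = 1/(15331 + 21929) - 24*34*(-16) = 1/37260 - 816*(-16) = 1/37260 + 13056 = 486466561/37260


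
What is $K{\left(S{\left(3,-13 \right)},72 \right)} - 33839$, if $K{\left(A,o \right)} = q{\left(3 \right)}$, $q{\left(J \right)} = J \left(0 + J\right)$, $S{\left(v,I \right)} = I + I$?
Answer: $-33830$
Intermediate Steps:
$S{\left(v,I \right)} = 2 I$
$q{\left(J \right)} = J^{2}$ ($q{\left(J \right)} = J J = J^{2}$)
$K{\left(A,o \right)} = 9$ ($K{\left(A,o \right)} = 3^{2} = 9$)
$K{\left(S{\left(3,-13 \right)},72 \right)} - 33839 = 9 - 33839 = -33830$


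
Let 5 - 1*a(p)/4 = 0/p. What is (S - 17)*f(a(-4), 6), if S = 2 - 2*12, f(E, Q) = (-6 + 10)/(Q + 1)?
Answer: -156/7 ≈ -22.286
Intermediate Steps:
a(p) = 20 (a(p) = 20 - 0/p = 20 - 4*0 = 20 + 0 = 20)
f(E, Q) = 4/(1 + Q)
S = -22 (S = 2 - 24 = -22)
(S - 17)*f(a(-4), 6) = (-22 - 17)*(4/(1 + 6)) = -156/7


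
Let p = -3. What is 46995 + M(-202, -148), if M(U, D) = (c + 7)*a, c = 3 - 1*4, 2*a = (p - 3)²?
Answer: 47103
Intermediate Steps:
a = 18 (a = (-3 - 3)²/2 = (½)*(-6)² = (½)*36 = 18)
c = -1 (c = 3 - 4 = -1)
M(U, D) = 108 (M(U, D) = (-1 + 7)*18 = 6*18 = 108)
46995 + M(-202, -148) = 46995 + 108 = 47103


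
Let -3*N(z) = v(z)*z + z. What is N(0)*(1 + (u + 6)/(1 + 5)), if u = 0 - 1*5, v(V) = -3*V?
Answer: 0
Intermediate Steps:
u = -5 (u = 0 - 5 = -5)
N(z) = z**2 - z/3 (N(z) = -((-3*z)*z + z)/3 = -(-3*z**2 + z)/3 = -(z - 3*z**2)/3 = z**2 - z/3)
N(0)*(1 + (u + 6)/(1 + 5)) = (0*(-1/3 + 0))*(1 + (-5 + 6)/(1 + 5)) = (0*(-1/3))*(1 + 1/6) = 0*(1 + 1*(1/6)) = 0*(1 + 1/6) = 0*(7/6) = 0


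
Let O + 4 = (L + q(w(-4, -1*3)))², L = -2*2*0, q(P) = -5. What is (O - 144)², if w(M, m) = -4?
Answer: 15129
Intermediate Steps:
L = 0 (L = -4*0 = 0)
O = 21 (O = -4 + (0 - 5)² = -4 + (-5)² = -4 + 25 = 21)
(O - 144)² = (21 - 144)² = (-123)² = 15129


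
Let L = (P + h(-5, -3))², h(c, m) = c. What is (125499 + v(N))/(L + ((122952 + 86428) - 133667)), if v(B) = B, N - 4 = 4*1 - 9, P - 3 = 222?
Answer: 125498/124113 ≈ 1.0112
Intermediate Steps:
P = 225 (P = 3 + 222 = 225)
N = -1 (N = 4 + (4*1 - 9) = 4 + (4 - 9) = 4 - 5 = -1)
L = 48400 (L = (225 - 5)² = 220² = 48400)
(125499 + v(N))/(L + ((122952 + 86428) - 133667)) = (125499 - 1)/(48400 + ((122952 + 86428) - 133667)) = 125498/(48400 + (209380 - 133667)) = 125498/(48400 + 75713) = 125498/124113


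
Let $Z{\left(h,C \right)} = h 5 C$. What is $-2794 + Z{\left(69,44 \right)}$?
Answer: $12386$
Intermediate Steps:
$Z{\left(h,C \right)} = 5 C h$ ($Z{\left(h,C \right)} = 5 h C = 5 C h$)
$-2794 + Z{\left(69,44 \right)} = -2794 + 5 \cdot 44 \cdot 69 = -2794 + 15180 = 12386$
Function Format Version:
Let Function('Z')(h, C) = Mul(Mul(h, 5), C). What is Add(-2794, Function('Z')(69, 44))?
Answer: 12386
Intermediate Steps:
Function('Z')(h, C) = Mul(5, C, h) (Function('Z')(h, C) = Mul(Mul(5, h), C) = Mul(5, C, h))
Add(-2794, Function('Z')(69, 44)) = Add(-2794, Mul(5, 44, 69)) = Add(-2794, 15180) = 12386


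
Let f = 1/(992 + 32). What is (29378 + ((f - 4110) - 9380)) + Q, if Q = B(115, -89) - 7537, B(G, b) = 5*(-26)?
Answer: 8418305/1024 ≈ 8221.0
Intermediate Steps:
B(G, b) = -130
f = 1/1024 ≈ 0.00097656
Q = -7667 (Q = -130 - 7537 = -7667)
(29378 + ((f - 4110) - 9380)) + Q = (29378 + ((1/1024 - 4110) - 9380)) - 7667 = (29378 + (-4208639/1024 - 9380)) - 7667 = (29378 - 13813759/1024) - 7667 = 16269313/1024 - 7667 = 8418305/1024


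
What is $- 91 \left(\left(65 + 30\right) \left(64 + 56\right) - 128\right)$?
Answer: $-1025752$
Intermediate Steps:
$- 91 \left(\left(65 + 30\right) \left(64 + 56\right) - 128\right) = - 91 \left(95 \cdot 120 - 128\right) = - 91 \left(11400 - 128\right) = \left(-91\right) 11272 = -1025752$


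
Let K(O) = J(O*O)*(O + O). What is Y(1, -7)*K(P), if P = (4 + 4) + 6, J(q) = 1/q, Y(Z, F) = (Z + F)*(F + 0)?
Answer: 6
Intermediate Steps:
Y(Z, F) = F*(F + Z) (Y(Z, F) = (F + Z)*F = F*(F + Z))
P = 14 (P = 8 + 6 = 14)
K(O) = 2/O (K(O) = (O + O)/((O*O)) = (2*O)/(O**2) = (2*O)/O**2 = 2/O)
Y(1, -7)*K(P) = (-7*(-7 + 1))*(2/14) = (-7*(-6))*(2*(1/14)) = 42*(1/7) = 6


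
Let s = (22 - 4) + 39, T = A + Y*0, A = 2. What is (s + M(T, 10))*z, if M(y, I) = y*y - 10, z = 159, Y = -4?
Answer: 8109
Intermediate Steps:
T = 2 (T = 2 - 4*0 = 2 + 0 = 2)
M(y, I) = -10 + y² (M(y, I) = y² - 10 = -10 + y²)
s = 57 (s = 18 + 39 = 57)
(s + M(T, 10))*z = (57 + (-10 + 2²))*159 = (57 + (-10 + 4))*159 = (57 - 6)*159 = 51*159 = 8109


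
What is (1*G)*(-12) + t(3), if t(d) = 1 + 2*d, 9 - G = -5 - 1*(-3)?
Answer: -125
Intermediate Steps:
G = 11 (G = 9 - (-5 - 1*(-3)) = 9 - (-5 + 3) = 9 - 1*(-2) = 9 + 2 = 11)
(1*G)*(-12) + t(3) = (1*11)*(-12) + (1 + 2*3) = 11*(-12) + (1 + 6) = -132 + 7 = -125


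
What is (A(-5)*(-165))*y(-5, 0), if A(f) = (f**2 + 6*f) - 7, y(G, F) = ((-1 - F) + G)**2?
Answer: 71280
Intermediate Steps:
y(G, F) = (-1 + G - F)**2
A(f) = -7 + f**2 + 6*f
(A(-5)*(-165))*y(-5, 0) = ((-7 + (-5)**2 + 6*(-5))*(-165))*(1 + 0 - 1*(-5))**2 = ((-7 + 25 - 30)*(-165))*(1 + 0 + 5)**2 = -12*(-165)*6**2 = 1980*36 = 71280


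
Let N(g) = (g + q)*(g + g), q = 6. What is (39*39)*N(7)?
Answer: 276822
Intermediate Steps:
N(g) = 2*g*(6 + g) (N(g) = (g + 6)*(g + g) = (6 + g)*(2*g) = 2*g*(6 + g))
(39*39)*N(7) = (39*39)*(2*7*(6 + 7)) = 1521*(2*7*13) = 1521*182 = 276822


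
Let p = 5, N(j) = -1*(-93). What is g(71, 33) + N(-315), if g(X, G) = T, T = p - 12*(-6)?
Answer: 170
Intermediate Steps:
N(j) = 93
T = 77 (T = 5 - 12*(-6) = 5 + 72 = 77)
g(X, G) = 77
g(71, 33) + N(-315) = 77 + 93 = 170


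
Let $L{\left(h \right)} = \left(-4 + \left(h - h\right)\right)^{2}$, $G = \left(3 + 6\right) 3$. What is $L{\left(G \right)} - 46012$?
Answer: $-45996$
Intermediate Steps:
$G = 27$ ($G = 9 \cdot 3 = 27$)
$L{\left(h \right)} = 16$ ($L{\left(h \right)} = \left(-4 + 0\right)^{2} = \left(-4\right)^{2} = 16$)
$L{\left(G \right)} - 46012 = 16 - 46012 = -45996$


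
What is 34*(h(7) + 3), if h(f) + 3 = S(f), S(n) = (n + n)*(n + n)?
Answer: 6664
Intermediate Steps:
S(n) = 4*n**2 (S(n) = (2*n)*(2*n) = 4*n**2)
h(f) = -3 + 4*f**2
34*(h(7) + 3) = 34*((-3 + 4*7**2) + 3) = 34*((-3 + 4*49) + 3) = 34*((-3 + 196) + 3) = 34*(193 + 3) = 34*196 = 6664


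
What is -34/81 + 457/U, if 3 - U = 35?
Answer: -38105/2592 ≈ -14.701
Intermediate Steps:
U = -32 (U = 3 - 1*35 = 3 - 35 = -32)
-34/81 + 457/U = -34/81 + 457/(-32) = -34*1/81 + 457*(-1/32) = -34/81 - 457/32 = -38105/2592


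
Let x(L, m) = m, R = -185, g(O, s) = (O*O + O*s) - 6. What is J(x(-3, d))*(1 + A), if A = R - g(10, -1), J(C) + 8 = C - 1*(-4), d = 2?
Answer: 536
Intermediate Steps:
g(O, s) = -6 + O² + O*s (g(O, s) = (O² + O*s) - 6 = -6 + O² + O*s)
J(C) = -4 + C (J(C) = -8 + (C - 1*(-4)) = -8 + (C + 4) = -8 + (4 + C) = -4 + C)
A = -269 (A = -185 - (-6 + 10² + 10*(-1)) = -185 - (-6 + 100 - 10) = -185 - 1*84 = -185 - 84 = -269)
J(x(-3, d))*(1 + A) = (-4 + 2)*(1 - 269) = -2*(-268) = 536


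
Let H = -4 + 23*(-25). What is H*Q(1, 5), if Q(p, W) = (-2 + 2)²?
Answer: 0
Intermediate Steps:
Q(p, W) = 0 (Q(p, W) = 0² = 0)
H = -579 (H = -4 - 575 = -579)
H*Q(1, 5) = -579*0 = 0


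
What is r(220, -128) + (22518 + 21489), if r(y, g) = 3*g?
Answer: 43623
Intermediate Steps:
r(220, -128) + (22518 + 21489) = 3*(-128) + (22518 + 21489) = -384 + 44007 = 43623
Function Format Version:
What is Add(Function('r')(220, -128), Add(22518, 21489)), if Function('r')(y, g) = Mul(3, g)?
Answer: 43623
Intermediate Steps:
Add(Function('r')(220, -128), Add(22518, 21489)) = Add(Mul(3, -128), Add(22518, 21489)) = Add(-384, 44007) = 43623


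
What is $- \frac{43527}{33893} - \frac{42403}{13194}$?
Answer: $- \frac{2011460117}{447184242} \approx -4.4981$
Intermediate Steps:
$- \frac{43527}{33893} - \frac{42403}{13194} = - \frac{2011460117}{447184242}$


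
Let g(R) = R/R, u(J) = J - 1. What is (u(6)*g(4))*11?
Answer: 55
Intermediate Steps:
u(J) = -1 + J
g(R) = 1
(u(6)*g(4))*11 = ((-1 + 6)*1)*11 = (5*1)*11 = 5*11 = 55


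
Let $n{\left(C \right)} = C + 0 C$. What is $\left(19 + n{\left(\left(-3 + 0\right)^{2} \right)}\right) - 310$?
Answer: $-282$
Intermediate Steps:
$n{\left(C \right)} = C$ ($n{\left(C \right)} = C + 0 = C$)
$\left(19 + n{\left(\left(-3 + 0\right)^{2} \right)}\right) - 310 = \left(19 + \left(-3 + 0\right)^{2}\right) - 310 = \left(19 + \left(-3\right)^{2}\right) - 310 = \left(19 + 9\right) - 310 = 28 - 310 = -282$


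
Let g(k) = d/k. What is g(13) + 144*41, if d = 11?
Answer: 76763/13 ≈ 5904.8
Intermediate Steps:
g(k) = 11/k
g(13) + 144*41 = 11/13 + 144*41 = 11*(1/13) + 5904 = 11/13 + 5904 = 76763/13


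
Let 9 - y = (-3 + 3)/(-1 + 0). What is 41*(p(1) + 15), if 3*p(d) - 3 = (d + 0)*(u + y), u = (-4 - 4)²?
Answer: 4961/3 ≈ 1653.7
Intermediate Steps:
u = 64 (u = (-8)² = 64)
y = 9 (y = 9 - (-3 + 3)/(-1 + 0) = 9 - 0/(-1) = 9 - 0*(-1) = 9 - 1*0 = 9 + 0 = 9)
p(d) = 1 + 73*d/3 (p(d) = 1 + ((d + 0)*(64 + 9))/3 = 1 + (d*73)/3 = 1 + (73*d)/3 = 1 + 73*d/3)
41*(p(1) + 15) = 41*((1 + (73/3)*1) + 15) = 41*((1 + 73/3) + 15) = 41*(76/3 + 15) = 41*(121/3) = 4961/3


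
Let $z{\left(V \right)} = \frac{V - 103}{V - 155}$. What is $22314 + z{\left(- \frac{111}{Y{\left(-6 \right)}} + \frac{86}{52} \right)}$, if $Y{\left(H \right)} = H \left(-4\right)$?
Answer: $\frac{366607727}{16429} \approx 22315.0$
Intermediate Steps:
$Y{\left(H \right)} = - 4 H$
$z{\left(V \right)} = \frac{-103 + V}{-155 + V}$
$22314 + z{\left(- \frac{111}{Y{\left(-6 \right)}} + \frac{86}{52} \right)} = 22314 + \frac{-103 + \left(- \frac{111}{\left(-4\right) \left(-6\right)} + \frac{86}{52}\right)}{-155 + \left(- \frac{111}{\left(-4\right) \left(-6\right)} + \frac{86}{52}\right)} = 22314 + \frac{-103 + \left(- \frac{111}{24} + 86 \cdot \frac{1}{52}\right)}{-155 + \left(- \frac{111}{24} + 86 \cdot \frac{1}{52}\right)} = 22314 + \frac{-103 + \left(\left(-111\right) \frac{1}{24} + \frac{43}{26}\right)}{-155 + \left(\left(-111\right) \frac{1}{24} + \frac{43}{26}\right)} = 22314 + \frac{-103 + \left(- \frac{37}{8} + \frac{43}{26}\right)}{-155 + \left(- \frac{37}{8} + \frac{43}{26}\right)} = 22314 + \frac{-103 - \frac{309}{104}}{-155 - \frac{309}{104}} = 22314 + \frac{1}{- \frac{16429}{104}} \left(- \frac{11021}{104}\right) = 22314 - - \frac{11021}{16429} = 22314 + \frac{11021}{16429} = \frac{366607727}{16429}$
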